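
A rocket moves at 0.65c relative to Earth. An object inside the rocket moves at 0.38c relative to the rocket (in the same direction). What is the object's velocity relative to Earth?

u = (u' + v)/(1 + u'v/c²)
Numerator: 0.38 + 0.65 = 1.03
Denominator: 1 + 0.247 = 1.247
u = 1.03/1.247 = 0.8260c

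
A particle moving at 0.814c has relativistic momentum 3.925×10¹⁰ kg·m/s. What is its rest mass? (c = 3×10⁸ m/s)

γ = 1/√(1 - 0.814²) = 1.7216
v = 0.814 × 3×10⁸ = 2.442×10⁸ m/s
m = p/(γv) = 3.925×10¹⁰/(1.7216 × 2.442×10⁸) = 93.36 kg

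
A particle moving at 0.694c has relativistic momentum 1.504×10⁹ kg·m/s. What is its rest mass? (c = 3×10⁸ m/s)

γ = 1/√(1 - 0.694²) = 1.389
v = 0.694 × 3×10⁸ = 2.082×10⁸ m/s
m = p/(γv) = 1.504×10⁹/(1.389 × 2.082×10⁸) = 5.201 kg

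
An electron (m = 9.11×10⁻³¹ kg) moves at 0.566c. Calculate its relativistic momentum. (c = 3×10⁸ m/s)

γ = 1/√(1 - 0.566²) = 1.213
v = 0.566 × 3×10⁸ = 1.698×10⁸ m/s
p = γmv = 1.213 × 9.11×10⁻³¹ × 1.698×10⁸ = 1.876×10⁻²² kg·m/s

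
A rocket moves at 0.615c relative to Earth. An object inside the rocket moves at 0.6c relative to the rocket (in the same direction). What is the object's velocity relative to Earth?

u = (u' + v)/(1 + u'v/c²)
Numerator: 0.6 + 0.615 = 1.215
Denominator: 1 + 0.369 = 1.369
u = 1.215/1.369 = 0.8875c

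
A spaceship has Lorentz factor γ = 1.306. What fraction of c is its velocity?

From γ = 1/√(1 - v²/c²):
1/γ² = 1/1.306² = 0.5863
v²/c² = 1 - 0.5863 = 0.4137
v/c = √(0.4137) = 0.6432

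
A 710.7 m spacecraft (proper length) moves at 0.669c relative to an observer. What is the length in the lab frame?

Proper length L₀ = 710.7 m
γ = 1/√(1 - 0.669²) = 1.3454
L = L₀/γ = 710.7/1.3454 = 528.2 m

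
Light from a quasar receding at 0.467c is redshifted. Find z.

β = 0.467
(1+β)/(1-β) = 1.467/0.533 = 2.752
√(2.752) = 1.659
z = 1.659 - 1 = 0.6590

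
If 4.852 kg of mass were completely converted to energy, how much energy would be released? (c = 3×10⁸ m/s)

Using E = mc²:
c² = (3×10⁸)² = 9×10¹⁶ m²/s²
E = 4.852 × 9×10¹⁶ = 4.367×10¹⁷ J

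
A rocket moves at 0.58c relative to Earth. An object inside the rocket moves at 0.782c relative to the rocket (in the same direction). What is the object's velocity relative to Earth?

u = (u' + v)/(1 + u'v/c²)
Numerator: 0.782 + 0.58 = 1.362
Denominator: 1 + 0.45356 = 1.45356
u = 1.362/1.45356 = 0.9370c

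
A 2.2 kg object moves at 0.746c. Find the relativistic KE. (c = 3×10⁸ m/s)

γ = 1/√(1 - 0.746²) = 1.5016
γ - 1 = 0.5016
KE = (γ-1)mc² = 0.5016 × 2.2 × (3×10⁸)² = 9.932×10¹⁶ J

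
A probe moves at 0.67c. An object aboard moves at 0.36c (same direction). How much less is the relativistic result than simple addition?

Classical: u' + v = 0.36 + 0.67 = 1.03c
Relativistic: u = (0.36 + 0.67)/(1 + 0.2412) = 1.03/1.2412 = 0.8298c
Difference: 1.03 - 0.8298 = 0.2002c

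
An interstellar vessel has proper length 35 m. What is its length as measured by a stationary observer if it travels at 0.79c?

Proper length L₀ = 35 m
γ = 1/√(1 - 0.79²) = 1.631
L = L₀/γ = 35/1.631 = 21.46 m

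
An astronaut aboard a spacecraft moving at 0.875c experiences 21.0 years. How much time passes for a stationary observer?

Proper time Δt₀ = 21.0 years
γ = 1/√(1 - 0.875²) = 2.0656
Δt = γΔt₀ = 2.0656 × 21.0 = 43.38 years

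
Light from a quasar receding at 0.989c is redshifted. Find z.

β = 0.989
(1+β)/(1-β) = 1.989/0.011 = 180.8
√(180.8) = 13.45
z = 13.45 - 1 = 12.45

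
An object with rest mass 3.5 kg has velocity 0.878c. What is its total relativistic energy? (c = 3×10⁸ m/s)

γ = 1/√(1 - 0.878²) = 2.0892
mc² = 3.5 × (3×10⁸)² = 3.150×10¹⁷ J
E = γmc² = 2.0892 × 3.150×10¹⁷ = 6.581×10¹⁷ J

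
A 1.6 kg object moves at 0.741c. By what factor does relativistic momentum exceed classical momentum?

p_rel = γmv, p_class = mv
Ratio = γ = 1/√(1 - 0.741²) = 1.489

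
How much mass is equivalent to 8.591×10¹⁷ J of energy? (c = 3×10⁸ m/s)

From E = mc², we get m = E/c²
c² = (3×10⁸)² = 9×10¹⁶ m²/s²
m = 8.591×10¹⁷ / 9×10¹⁶ = 9.546 kg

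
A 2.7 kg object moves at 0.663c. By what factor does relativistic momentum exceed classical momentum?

p_rel = γmv, p_class = mv
Ratio = γ = 1/√(1 - 0.663²) = 1.336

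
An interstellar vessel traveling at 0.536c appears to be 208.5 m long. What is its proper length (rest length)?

Contracted length L = 208.5 m
γ = 1/√(1 - 0.536²) = 1.1845
L₀ = γL = 1.1845 × 208.5 = 247.0 m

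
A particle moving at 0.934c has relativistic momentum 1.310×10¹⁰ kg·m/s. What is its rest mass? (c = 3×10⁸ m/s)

γ = 1/√(1 - 0.934²) = 2.799
v = 0.934 × 3×10⁸ = 2.802×10⁸ m/s
m = p/(γv) = 1.310×10¹⁰/(2.799 × 2.802×10⁸) = 16.70 kg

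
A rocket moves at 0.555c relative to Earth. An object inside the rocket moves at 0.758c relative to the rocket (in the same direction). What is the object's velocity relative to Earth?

u = (u' + v)/(1 + u'v/c²)
Numerator: 0.758 + 0.555 = 1.313
Denominator: 1 + 0.42069 = 1.42069
u = 1.313/1.42069 = 0.9242c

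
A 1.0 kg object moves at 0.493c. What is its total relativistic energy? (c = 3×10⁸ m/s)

γ = 1/√(1 - 0.493²) = 1.149
mc² = 1.0 × (3×10⁸)² = 9.000×10¹⁶ J
E = γmc² = 1.149 × 9.000×10¹⁶ = 1.034×10¹⁷ J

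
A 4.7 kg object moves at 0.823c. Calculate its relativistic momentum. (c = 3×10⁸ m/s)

γ = 1/√(1 - 0.823²) = 1.7604
v = 0.823 × 3×10⁸ = 2.469×10⁸ m/s
p = γmv = 1.7604 × 4.7 × 2.469×10⁸ = 2.043×10⁹ kg·m/s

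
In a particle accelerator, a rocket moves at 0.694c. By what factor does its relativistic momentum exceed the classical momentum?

p_rel = γmv, p_class = mv
Ratio = γ = 1/√(1 - 0.694²)
= 1/√(0.518364) = 1.389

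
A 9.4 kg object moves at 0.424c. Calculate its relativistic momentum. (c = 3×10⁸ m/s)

γ = 1/√(1 - 0.424²) = 1.104
v = 0.424 × 3×10⁸ = 1.272×10⁸ m/s
p = γmv = 1.104 × 9.4 × 1.272×10⁸ = 1.320×10⁹ kg·m/s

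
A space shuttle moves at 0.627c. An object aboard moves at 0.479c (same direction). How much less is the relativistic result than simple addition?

Classical: u' + v = 0.479 + 0.627 = 1.106c
Relativistic: u = (0.479 + 0.627)/(1 + 0.300333) = 1.106/1.300333 = 0.8506c
Difference: 1.106 - 0.8506 = 0.2554c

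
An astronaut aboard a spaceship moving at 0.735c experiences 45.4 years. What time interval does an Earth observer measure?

Proper time Δt₀ = 45.4 years
γ = 1/√(1 - 0.735²) = 1.4748
Δt = γΔt₀ = 1.4748 × 45.4 = 66.96 years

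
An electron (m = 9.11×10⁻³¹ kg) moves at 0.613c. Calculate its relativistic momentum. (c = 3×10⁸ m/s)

γ = 1/√(1 - 0.613²) = 1.2657
v = 0.613 × 3×10⁸ = 1.839×10⁸ m/s
p = γmv = 1.2657 × 9.11×10⁻³¹ × 1.839×10⁸ = 2.120×10⁻²² kg·m/s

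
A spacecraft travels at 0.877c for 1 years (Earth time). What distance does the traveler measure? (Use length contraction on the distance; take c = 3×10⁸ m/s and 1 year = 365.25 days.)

Earth distance: d = v × t = 0.877c × 1 yr = 8.3028×10¹⁵ m
γ = 2.0812
d' = d/γ = 8.3028×10¹⁵/2.0812 = 3.989×10¹⁵ m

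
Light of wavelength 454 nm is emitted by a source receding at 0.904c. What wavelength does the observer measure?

β = 0.904
Wavelength Doppler factor = √(1.904/0.096) = √(19.83) = 4.453
λ_obs = 454 × 4.453 = 2022 nm (redshift)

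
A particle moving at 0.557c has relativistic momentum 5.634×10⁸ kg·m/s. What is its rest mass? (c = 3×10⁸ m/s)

γ = 1/√(1 - 0.557²) = 1.204
v = 0.557 × 3×10⁸ = 1.671×10⁸ m/s
m = p/(γv) = 5.634×10⁸/(1.204 × 1.671×10⁸) = 2.800 kg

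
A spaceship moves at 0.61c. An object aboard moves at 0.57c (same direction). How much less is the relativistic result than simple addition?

Classical: u' + v = 0.57 + 0.61 = 1.18c
Relativistic: u = (0.57 + 0.61)/(1 + 0.3477) = 1.18/1.3477 = 0.8756c
Difference: 1.18 - 0.8756 = 0.3044c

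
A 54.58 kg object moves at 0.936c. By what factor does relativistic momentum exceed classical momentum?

p_rel = γmv, p_class = mv
Ratio = γ = 1/√(1 - 0.936²) = 2.841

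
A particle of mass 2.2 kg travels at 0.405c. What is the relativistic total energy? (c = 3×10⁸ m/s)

γ = 1/√(1 - 0.405²) = 1.094
mc² = 2.2 × (3×10⁸)² = 1.980×10¹⁷ J
E = γmc² = 1.094 × 1.980×10¹⁷ = 2.166×10¹⁷ J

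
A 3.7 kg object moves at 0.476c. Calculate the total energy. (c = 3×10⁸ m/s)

γ = 1/√(1 - 0.476²) = 1.137
mc² = 3.7 × (3×10⁸)² = 3.330×10¹⁷ J
E = γmc² = 1.137 × 3.330×10¹⁷ = 3.786×10¹⁷ J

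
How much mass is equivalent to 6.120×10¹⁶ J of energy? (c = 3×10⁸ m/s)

From E = mc², we get m = E/c²
c² = (3×10⁸)² = 9×10¹⁶ m²/s²
m = 6.120×10¹⁶ / 9×10¹⁶ = 0.6800 kg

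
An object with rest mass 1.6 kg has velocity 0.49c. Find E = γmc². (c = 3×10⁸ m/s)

γ = 1/√(1 - 0.49²) = 1.147
mc² = 1.6 × (3×10⁸)² = 1.440×10¹⁷ J
E = γmc² = 1.147 × 1.440×10¹⁷ = 1.652×10¹⁷ J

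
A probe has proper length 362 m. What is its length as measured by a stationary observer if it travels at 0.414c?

Proper length L₀ = 362 m
γ = 1/√(1 - 0.414²) = 1.0986
L = L₀/γ = 362/1.0986 = 329.5 m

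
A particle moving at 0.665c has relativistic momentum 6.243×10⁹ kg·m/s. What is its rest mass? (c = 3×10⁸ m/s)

γ = 1/√(1 - 0.665²) = 1.339
v = 0.665 × 3×10⁸ = 1.995×10⁸ m/s
m = p/(γv) = 6.243×10⁹/(1.339 × 1.995×10⁸) = 23.37 kg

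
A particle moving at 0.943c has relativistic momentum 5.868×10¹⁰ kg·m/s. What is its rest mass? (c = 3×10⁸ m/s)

γ = 1/√(1 - 0.943²) = 3.005
v = 0.943 × 3×10⁸ = 2.829×10⁸ m/s
m = p/(γv) = 5.868×10¹⁰/(3.005 × 2.829×10⁸) = 69.03 kg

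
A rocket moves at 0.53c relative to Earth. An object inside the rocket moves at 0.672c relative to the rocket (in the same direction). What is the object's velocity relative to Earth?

u = (u' + v)/(1 + u'v/c²)
Numerator: 0.672 + 0.53 = 1.202
Denominator: 1 + 0.35616 = 1.35616
u = 1.202/1.35616 = 0.8863c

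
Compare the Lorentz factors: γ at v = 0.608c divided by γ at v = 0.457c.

γ₁ = 1/√(1 - 0.608²) = 1.2595
γ₂ = 1/√(1 - 0.457²) = 1.1243
γ₁/γ₂ = 1.2595/1.1243 = 1.120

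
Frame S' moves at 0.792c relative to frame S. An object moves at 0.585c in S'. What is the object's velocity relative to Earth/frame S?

u = (u' + v)/(1 + u'v/c²)
Numerator: 0.585 + 0.792 = 1.377
Denominator: 1 + 0.46332 = 1.46332
u = 1.377/1.46332 = 0.9410c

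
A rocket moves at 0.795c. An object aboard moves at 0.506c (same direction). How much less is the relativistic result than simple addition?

Classical: u' + v = 0.506 + 0.795 = 1.301c
Relativistic: u = (0.506 + 0.795)/(1 + 0.40227) = 1.301/1.40227 = 0.9278c
Difference: 1.301 - 0.9278 = 0.3732c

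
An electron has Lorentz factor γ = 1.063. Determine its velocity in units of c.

From γ = 1/√(1 - v²/c²):
1/γ² = 1/1.063² = 0.8850
v²/c² = 1 - 0.8850 = 0.1150
v/c = √(0.1150) = 0.3391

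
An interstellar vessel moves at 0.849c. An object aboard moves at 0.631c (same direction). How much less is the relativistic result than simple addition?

Classical: u' + v = 0.631 + 0.849 = 1.48c
Relativistic: u = (0.631 + 0.849)/(1 + 0.535719) = 1.48/1.535719 = 0.9637c
Difference: 1.48 - 0.9637 = 0.5163c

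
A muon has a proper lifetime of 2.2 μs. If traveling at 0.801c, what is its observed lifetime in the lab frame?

Proper lifetime τ₀ = 2.2 μs
γ = 1/√(1 - 0.801²) = 1.6704
τ = γτ₀ = 1.6704 × 2.2 μs = 3.675 μs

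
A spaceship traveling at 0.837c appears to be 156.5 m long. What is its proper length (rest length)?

Contracted length L = 156.5 m
γ = 1/√(1 - 0.837²) = 1.8275
L₀ = γL = 1.8275 × 156.5 = 286.0 m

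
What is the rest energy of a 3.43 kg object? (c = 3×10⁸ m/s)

c² = (3×10⁸)² = 9.000×10¹⁶ m²/s²
E₀ = mc² = 3.43 × 9.000×10¹⁶ = 3.087×10¹⁷ J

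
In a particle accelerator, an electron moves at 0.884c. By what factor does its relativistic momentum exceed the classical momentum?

p_rel = γmv, p_class = mv
Ratio = γ = 1/√(1 - 0.884²)
= 1/√(0.218544) = 2.139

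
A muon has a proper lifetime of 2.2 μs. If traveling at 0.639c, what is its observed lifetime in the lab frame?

Proper lifetime τ₀ = 2.2 μs
γ = 1/√(1 - 0.639²) = 1.300
τ = γτ₀ = 1.300 × 2.2 μs = 2.860 μs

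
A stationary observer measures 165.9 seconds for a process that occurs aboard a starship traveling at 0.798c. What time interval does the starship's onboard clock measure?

Dilated time Δt = 165.9 seconds
γ = 1/√(1 - 0.798²) = 1.6593
Δt₀ = Δt/γ = 165.9/1.6593 = 99.98 seconds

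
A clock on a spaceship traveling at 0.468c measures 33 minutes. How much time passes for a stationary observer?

Proper time Δt₀ = 33 minutes
γ = 1/√(1 - 0.468²) = 1.1316
Δt = γΔt₀ = 1.1316 × 33 = 37.34 minutes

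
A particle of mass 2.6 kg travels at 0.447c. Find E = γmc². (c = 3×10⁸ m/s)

γ = 1/√(1 - 0.447²) = 1.118
mc² = 2.6 × (3×10⁸)² = 2.340×10¹⁷ J
E = γmc² = 1.118 × 2.340×10¹⁷ = 2.616×10¹⁷ J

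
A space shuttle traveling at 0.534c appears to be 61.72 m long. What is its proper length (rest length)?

Contracted length L = 61.72 m
γ = 1/√(1 - 0.534²) = 1.1828
L₀ = γL = 1.1828 × 61.72 = 73.00 m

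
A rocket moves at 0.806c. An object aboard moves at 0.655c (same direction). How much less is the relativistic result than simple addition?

Classical: u' + v = 0.655 + 0.806 = 1.461c
Relativistic: u = (0.655 + 0.806)/(1 + 0.52793) = 1.461/1.52793 = 0.9562c
Difference: 1.461 - 0.9562 = 0.5048c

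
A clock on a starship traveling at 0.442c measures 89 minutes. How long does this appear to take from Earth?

Proper time Δt₀ = 89 minutes
γ = 1/√(1 - 0.442²) = 1.1148
Δt = γΔt₀ = 1.1148 × 89 = 99.22 minutes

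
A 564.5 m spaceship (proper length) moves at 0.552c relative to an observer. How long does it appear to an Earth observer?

Proper length L₀ = 564.5 m
γ = 1/√(1 - 0.552²) = 1.1993
L = L₀/γ = 564.5/1.1993 = 470.7 m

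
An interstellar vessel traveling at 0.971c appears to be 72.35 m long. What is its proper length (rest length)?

Contracted length L = 72.35 m
γ = 1/√(1 - 0.971²) = 4.183
L₀ = γL = 4.183 × 72.35 = 302.6 m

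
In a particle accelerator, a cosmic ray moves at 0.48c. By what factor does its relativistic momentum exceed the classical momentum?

p_rel = γmv, p_class = mv
Ratio = γ = 1/√(1 - 0.48²)
= 1/√(0.7696) = 1.140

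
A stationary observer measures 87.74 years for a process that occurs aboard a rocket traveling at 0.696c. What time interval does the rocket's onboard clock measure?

Dilated time Δt = 87.74 years
γ = 1/√(1 - 0.696²) = 1.3927
Δt₀ = Δt/γ = 87.74/1.3927 = 63.00 years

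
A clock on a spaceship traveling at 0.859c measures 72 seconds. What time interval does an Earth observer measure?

Proper time Δt₀ = 72 seconds
γ = 1/√(1 - 0.859²) = 1.953
Δt = γΔt₀ = 1.953 × 72 = 140.6 seconds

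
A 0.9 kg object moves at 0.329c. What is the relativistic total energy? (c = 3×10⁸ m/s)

γ = 1/√(1 - 0.329²) = 1.059
mc² = 0.9 × (3×10⁸)² = 8.100×10¹⁶ J
E = γmc² = 1.059 × 8.100×10¹⁶ = 8.578×10¹⁶ J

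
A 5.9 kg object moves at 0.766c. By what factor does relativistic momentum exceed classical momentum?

p_rel = γmv, p_class = mv
Ratio = γ = 1/√(1 - 0.766²) = 1.556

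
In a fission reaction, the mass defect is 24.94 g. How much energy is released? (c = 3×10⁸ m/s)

Convert mass defect: Δm = 24.94 g = 0.02494 kg
E = Δm·c² = 0.02494 × (3×10⁸)²
= 0.02494 × 9×10¹⁶ = 2.245×10¹⁵ J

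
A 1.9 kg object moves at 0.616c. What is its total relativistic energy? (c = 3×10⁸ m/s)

γ = 1/√(1 - 0.616²) = 1.2694
mc² = 1.9 × (3×10⁸)² = 1.710×10¹⁷ J
E = γmc² = 1.2694 × 1.710×10¹⁷ = 2.171×10¹⁷ J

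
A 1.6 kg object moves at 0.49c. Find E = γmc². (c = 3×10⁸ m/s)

γ = 1/√(1 - 0.49²) = 1.147
mc² = 1.6 × (3×10⁸)² = 1.440×10¹⁷ J
E = γmc² = 1.147 × 1.440×10¹⁷ = 1.652×10¹⁷ J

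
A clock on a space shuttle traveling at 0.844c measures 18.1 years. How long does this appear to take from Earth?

Proper time Δt₀ = 18.1 years
γ = 1/√(1 - 0.844²) = 1.8645
Δt = γΔt₀ = 1.8645 × 18.1 = 33.75 years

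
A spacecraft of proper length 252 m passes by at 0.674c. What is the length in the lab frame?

Proper length L₀ = 252 m
γ = 1/√(1 - 0.674²) = 1.3537
L = L₀/γ = 252/1.3537 = 186.2 m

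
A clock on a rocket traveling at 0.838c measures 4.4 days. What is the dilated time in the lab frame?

Proper time Δt₀ = 4.4 days
γ = 1/√(1 - 0.838²) = 1.8326
Δt = γΔt₀ = 1.8326 × 4.4 = 8.063 days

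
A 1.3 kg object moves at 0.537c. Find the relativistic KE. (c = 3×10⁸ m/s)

γ = 1/√(1 - 0.537²) = 1.1854
γ - 1 = 0.1854
KE = (γ-1)mc² = 0.1854 × 1.3 × (3×10⁸)² = 2.169×10¹⁶ J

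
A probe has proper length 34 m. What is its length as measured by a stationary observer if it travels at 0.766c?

Proper length L₀ = 34 m
γ = 1/√(1 - 0.766²) = 1.5556
L = L₀/γ = 34/1.5556 = 21.86 m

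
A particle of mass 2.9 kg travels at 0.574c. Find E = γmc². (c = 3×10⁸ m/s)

γ = 1/√(1 - 0.574²) = 1.221
mc² = 2.9 × (3×10⁸)² = 2.610×10¹⁷ J
E = γmc² = 1.221 × 2.610×10¹⁷ = 3.187×10¹⁷ J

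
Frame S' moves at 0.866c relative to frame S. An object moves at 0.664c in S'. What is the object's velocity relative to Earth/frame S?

u = (u' + v)/(1 + u'v/c²)
Numerator: 0.664 + 0.866 = 1.53
Denominator: 1 + 0.575024 = 1.575024
u = 1.53/1.575024 = 0.9714c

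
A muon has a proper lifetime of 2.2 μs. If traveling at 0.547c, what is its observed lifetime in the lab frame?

Proper lifetime τ₀ = 2.2 μs
γ = 1/√(1 - 0.547²) = 1.1946
τ = γτ₀ = 1.1946 × 2.2 μs = 2.628 μs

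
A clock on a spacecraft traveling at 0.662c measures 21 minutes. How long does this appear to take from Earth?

Proper time Δt₀ = 21 minutes
γ = 1/√(1 - 0.662²) = 1.3342
Δt = γΔt₀ = 1.3342 × 21 = 28.02 minutes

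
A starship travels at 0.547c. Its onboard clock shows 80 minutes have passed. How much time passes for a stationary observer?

Proper time Δt₀ = 80 minutes
γ = 1/√(1 - 0.547²) = 1.19455
Δt = γΔt₀ = 1.19455 × 80 = 95.56 minutes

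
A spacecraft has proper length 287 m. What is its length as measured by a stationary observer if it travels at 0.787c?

Proper length L₀ = 287 m
γ = 1/√(1 - 0.787²) = 1.621
L = L₀/γ = 287/1.621 = 177.1 m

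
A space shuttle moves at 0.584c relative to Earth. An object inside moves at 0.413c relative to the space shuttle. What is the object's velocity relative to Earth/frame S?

u = (u' + v)/(1 + u'v/c²)
Numerator: 0.413 + 0.584 = 0.997
Denominator: 1 + 0.241192 = 1.241192
u = 0.997/1.241192 = 0.8033c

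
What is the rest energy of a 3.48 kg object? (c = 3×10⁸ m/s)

c² = (3×10⁸)² = 9.000×10¹⁶ m²/s²
E₀ = mc² = 3.48 × 9.000×10¹⁶ = 3.132×10¹⁷ J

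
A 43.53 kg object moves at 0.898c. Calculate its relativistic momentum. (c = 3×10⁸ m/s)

γ = 1/√(1 - 0.898²) = 2.2728
v = 0.898 × 3×10⁸ = 2.694×10⁸ m/s
p = γmv = 2.2728 × 43.53 × 2.694×10⁸ = 2.665×10¹⁰ kg·m/s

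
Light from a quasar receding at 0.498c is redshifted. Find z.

β = 0.498
(1+β)/(1-β) = 1.498/0.502 = 2.984
√(2.984) = 1.7274
z = 1.7274 - 1 = 0.7274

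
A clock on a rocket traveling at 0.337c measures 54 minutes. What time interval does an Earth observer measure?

Proper time Δt₀ = 54 minutes
γ = 1/√(1 - 0.337²) = 1.06213
Δt = γΔt₀ = 1.06213 × 54 = 57.36 minutes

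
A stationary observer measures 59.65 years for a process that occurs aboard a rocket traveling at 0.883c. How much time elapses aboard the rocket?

Dilated time Δt = 59.65 years
γ = 1/√(1 - 0.883²) = 2.1305
Δt₀ = Δt/γ = 59.65/2.1305 = 28.00 years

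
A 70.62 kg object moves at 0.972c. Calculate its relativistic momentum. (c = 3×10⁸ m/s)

γ = 1/√(1 - 0.972²) = 4.256
v = 0.972 × 3×10⁸ = 2.916×10⁸ m/s
p = γmv = 4.256 × 70.62 × 2.916×10⁸ = 8.764×10¹⁰ kg·m/s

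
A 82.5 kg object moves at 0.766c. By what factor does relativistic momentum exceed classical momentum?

p_rel = γmv, p_class = mv
Ratio = γ = 1/√(1 - 0.766²) = 1.556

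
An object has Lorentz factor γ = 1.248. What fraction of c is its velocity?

From γ = 1/√(1 - v²/c²):
1/γ² = 1/1.248² = 0.64205
v²/c² = 1 - 0.64205 = 0.35795
v/c = √(0.35795) = 0.5983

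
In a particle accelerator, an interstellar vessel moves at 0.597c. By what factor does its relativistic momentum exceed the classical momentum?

p_rel = γmv, p_class = mv
Ratio = γ = 1/√(1 - 0.597²)
= 1/√(0.643591) = 1.247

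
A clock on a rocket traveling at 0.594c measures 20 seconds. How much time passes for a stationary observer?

Proper time Δt₀ = 20 seconds
γ = 1/√(1 - 0.594²) = 1.243
Δt = γΔt₀ = 1.243 × 20 = 24.86 seconds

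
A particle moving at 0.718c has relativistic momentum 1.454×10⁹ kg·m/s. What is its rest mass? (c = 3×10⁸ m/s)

γ = 1/√(1 - 0.718²) = 1.4367
v = 0.718 × 3×10⁸ = 2.154×10⁸ m/s
m = p/(γv) = 1.454×10⁹/(1.4367 × 2.154×10⁸) = 4.698 kg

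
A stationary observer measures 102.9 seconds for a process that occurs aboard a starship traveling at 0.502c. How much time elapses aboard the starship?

Dilated time Δt = 102.9 seconds
γ = 1/√(1 - 0.502²) = 1.15625
Δt₀ = Δt/γ = 102.9/1.15625 = 88.99 seconds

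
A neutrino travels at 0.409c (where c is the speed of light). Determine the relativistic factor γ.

v/c = 0.409, so (v/c)² = 0.167281
1 - (v/c)² = 0.832719
γ = 1/√(0.832719) = 1.096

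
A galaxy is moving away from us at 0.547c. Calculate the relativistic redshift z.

β = 0.547
(1+β)/(1-β) = 1.547/0.453 = 3.415
√(3.415) = 1.848
z = 1.848 - 1 = 0.8480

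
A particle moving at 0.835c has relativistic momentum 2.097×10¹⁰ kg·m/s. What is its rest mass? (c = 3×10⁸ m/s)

γ = 1/√(1 - 0.835²) = 1.8174
v = 0.835 × 3×10⁸ = 2.505×10⁸ m/s
m = p/(γv) = 2.097×10¹⁰/(1.8174 × 2.505×10⁸) = 46.06 kg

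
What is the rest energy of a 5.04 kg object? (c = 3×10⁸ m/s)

c² = (3×10⁸)² = 9.000×10¹⁶ m²/s²
E₀ = mc² = 5.04 × 9.000×10¹⁶ = 4.536×10¹⁷ J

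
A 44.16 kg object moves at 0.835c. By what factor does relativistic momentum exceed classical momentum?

p_rel = γmv, p_class = mv
Ratio = γ = 1/√(1 - 0.835²) = 1.817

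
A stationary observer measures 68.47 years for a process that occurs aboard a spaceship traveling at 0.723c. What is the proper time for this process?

Dilated time Δt = 68.47 years
γ = 1/√(1 - 0.723²) = 1.4475
Δt₀ = Δt/γ = 68.47/1.4475 = 47.30 years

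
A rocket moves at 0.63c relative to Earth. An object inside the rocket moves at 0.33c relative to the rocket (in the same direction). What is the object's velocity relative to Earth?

u = (u' + v)/(1 + u'v/c²)
Numerator: 0.33 + 0.63 = 0.96
Denominator: 1 + 0.2079 = 1.2079
u = 0.96/1.2079 = 0.7948c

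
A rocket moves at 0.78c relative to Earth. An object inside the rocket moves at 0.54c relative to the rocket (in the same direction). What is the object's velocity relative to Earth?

u = (u' + v)/(1 + u'v/c²)
Numerator: 0.54 + 0.78 = 1.32
Denominator: 1 + 0.4212 = 1.4212
u = 1.32/1.4212 = 0.9288c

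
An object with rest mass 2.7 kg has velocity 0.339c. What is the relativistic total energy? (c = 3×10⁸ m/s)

γ = 1/√(1 - 0.339²) = 1.063
mc² = 2.7 × (3×10⁸)² = 2.430×10¹⁷ J
E = γmc² = 1.063 × 2.430×10¹⁷ = 2.583×10¹⁷ J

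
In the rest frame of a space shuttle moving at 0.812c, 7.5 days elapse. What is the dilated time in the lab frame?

Proper time Δt₀ = 7.5 days
γ = 1/√(1 - 0.812²) = 1.713
Δt = γΔt₀ = 1.713 × 7.5 = 12.85 days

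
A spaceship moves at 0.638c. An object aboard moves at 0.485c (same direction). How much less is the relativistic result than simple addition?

Classical: u' + v = 0.485 + 0.638 = 1.123c
Relativistic: u = (0.485 + 0.638)/(1 + 0.30943) = 1.123/1.30943 = 0.8576c
Difference: 1.123 - 0.8576 = 0.2654c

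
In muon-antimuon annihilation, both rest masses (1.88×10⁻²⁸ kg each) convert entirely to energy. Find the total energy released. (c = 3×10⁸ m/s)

Both particles have the same rest mass, so total mass = 2m
E = 2m·c² = 2 × 1.88×10⁻²⁸ × (3×10⁸)²
= 2 × 1.88×10⁻²⁸ × 9×10¹⁶
= 3.384×10⁻¹¹ J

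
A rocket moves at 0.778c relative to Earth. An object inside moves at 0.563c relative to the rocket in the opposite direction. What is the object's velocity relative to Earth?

Object's velocity in rocket frame is u' = -0.563c
u = (u' + v)/(1 + u'v/c²) = (v - 0.563)/(1 - 0.563·v/c²)
Numerator: 0.778 - 0.563 = 0.215
Denominator: 1 - 0.438014 = 0.561986
u = 0.215/0.561986 = 0.3826c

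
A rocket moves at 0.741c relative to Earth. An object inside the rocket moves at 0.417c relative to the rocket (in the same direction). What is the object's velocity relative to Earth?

u = (u' + v)/(1 + u'v/c²)
Numerator: 0.417 + 0.741 = 1.158
Denominator: 1 + 0.308997 = 1.308997
u = 1.158/1.308997 = 0.8846c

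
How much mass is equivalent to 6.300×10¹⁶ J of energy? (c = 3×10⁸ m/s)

From E = mc², we get m = E/c²
c² = (3×10⁸)² = 9×10¹⁶ m²/s²
m = 6.300×10¹⁶ / 9×10¹⁶ = 0.7000 kg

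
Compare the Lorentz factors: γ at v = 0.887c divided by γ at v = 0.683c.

γ₁ = 1/√(1 - 0.887²) = 2.166
γ₂ = 1/√(1 - 0.683²) = 1.369
γ₁/γ₂ = 2.166/1.369 = 1.582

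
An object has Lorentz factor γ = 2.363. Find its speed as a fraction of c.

From γ = 1/√(1 - v²/c²):
1/γ² = 1/2.363² = 0.1791
v²/c² = 1 - 0.1791 = 0.8209
v/c = √(0.8209) = 0.9060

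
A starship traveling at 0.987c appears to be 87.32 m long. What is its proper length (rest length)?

Contracted length L = 87.32 m
γ = 1/√(1 - 0.987²) = 6.222
L₀ = γL = 6.222 × 87.32 = 543.3 m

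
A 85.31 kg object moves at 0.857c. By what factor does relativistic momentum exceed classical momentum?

p_rel = γmv, p_class = mv
Ratio = γ = 1/√(1 - 0.857²) = 1.941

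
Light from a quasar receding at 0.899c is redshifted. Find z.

β = 0.899
(1+β)/(1-β) = 1.899/0.101 = 18.80
√(18.80) = 4.336
z = 4.336 - 1 = 3.336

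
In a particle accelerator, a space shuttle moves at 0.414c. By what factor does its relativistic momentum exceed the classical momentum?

p_rel = γmv, p_class = mv
Ratio = γ = 1/√(1 - 0.414²)
= 1/√(0.828604) = 1.099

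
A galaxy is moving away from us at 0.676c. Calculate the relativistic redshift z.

β = 0.676
(1+β)/(1-β) = 1.676/0.324 = 5.173
√(5.173) = 2.274
z = 2.274 - 1 = 1.274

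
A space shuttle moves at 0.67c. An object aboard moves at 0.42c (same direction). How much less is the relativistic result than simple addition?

Classical: u' + v = 0.42 + 0.67 = 1.09c
Relativistic: u = (0.42 + 0.67)/(1 + 0.2814) = 1.09/1.2814 = 0.8506c
Difference: 1.09 - 0.8506 = 0.2394c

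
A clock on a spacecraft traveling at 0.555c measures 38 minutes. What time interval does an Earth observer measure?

Proper time Δt₀ = 38 minutes
γ = 1/√(1 - 0.555²) = 1.202
Δt = γΔt₀ = 1.202 × 38 = 45.68 minutes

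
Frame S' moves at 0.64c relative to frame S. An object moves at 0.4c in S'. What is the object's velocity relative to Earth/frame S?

u = (u' + v)/(1 + u'v/c²)
Numerator: 0.4 + 0.64 = 1.04
Denominator: 1 + 0.256 = 1.256
u = 1.04/1.256 = 0.8280c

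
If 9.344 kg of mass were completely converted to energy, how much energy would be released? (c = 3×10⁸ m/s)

Using E = mc²:
c² = (3×10⁸)² = 9×10¹⁶ m²/s²
E = 9.344 × 9×10¹⁶ = 8.410×10¹⁷ J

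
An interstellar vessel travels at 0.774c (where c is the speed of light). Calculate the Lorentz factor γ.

v/c = 0.774, so (v/c)² = 0.599076
1 - (v/c)² = 0.400924
γ = 1/√(0.400924) = 1.579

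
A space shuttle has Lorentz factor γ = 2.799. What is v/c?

From γ = 1/√(1 - v²/c²):
1/γ² = 1/2.799² = 0.1276
v²/c² = 1 - 0.1276 = 0.8724
v/c = √(0.8724) = 0.9340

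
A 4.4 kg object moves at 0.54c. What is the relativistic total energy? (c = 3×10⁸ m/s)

γ = 1/√(1 - 0.54²) = 1.1881
mc² = 4.4 × (3×10⁸)² = 3.960×10¹⁷ J
E = γmc² = 1.1881 × 3.960×10¹⁷ = 4.705×10¹⁷ J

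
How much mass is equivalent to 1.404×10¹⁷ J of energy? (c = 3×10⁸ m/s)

From E = mc², we get m = E/c²
c² = (3×10⁸)² = 9×10¹⁶ m²/s²
m = 1.404×10¹⁷ / 9×10¹⁶ = 1.560 kg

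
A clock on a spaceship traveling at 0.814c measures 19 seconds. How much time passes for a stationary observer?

Proper time Δt₀ = 19 seconds
γ = 1/√(1 - 0.814²) = 1.7216
Δt = γΔt₀ = 1.7216 × 19 = 32.71 seconds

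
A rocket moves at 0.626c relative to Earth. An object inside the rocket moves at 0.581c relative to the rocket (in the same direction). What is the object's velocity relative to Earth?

u = (u' + v)/(1 + u'v/c²)
Numerator: 0.581 + 0.626 = 1.207
Denominator: 1 + 0.363706 = 1.363706
u = 1.207/1.363706 = 0.8851c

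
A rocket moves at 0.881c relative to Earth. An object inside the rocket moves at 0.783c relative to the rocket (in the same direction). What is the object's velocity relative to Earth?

u = (u' + v)/(1 + u'v/c²)
Numerator: 0.783 + 0.881 = 1.664
Denominator: 1 + 0.689823 = 1.689823
u = 1.664/1.689823 = 0.9847c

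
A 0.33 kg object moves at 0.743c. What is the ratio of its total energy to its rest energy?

E = γmc², E₀ = mc²
E/E₀ = γ = 1/√(1 - 0.743²) = 1.494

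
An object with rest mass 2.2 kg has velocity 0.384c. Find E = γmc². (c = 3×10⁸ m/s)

γ = 1/√(1 - 0.384²) = 1.083
mc² = 2.2 × (3×10⁸)² = 1.980×10¹⁷ J
E = γmc² = 1.083 × 1.980×10¹⁷ = 2.144×10¹⁷ J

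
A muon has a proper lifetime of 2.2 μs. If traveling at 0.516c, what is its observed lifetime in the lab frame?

Proper lifetime τ₀ = 2.2 μs
γ = 1/√(1 - 0.516²) = 1.1674
τ = γτ₀ = 1.1674 × 2.2 μs = 2.568 μs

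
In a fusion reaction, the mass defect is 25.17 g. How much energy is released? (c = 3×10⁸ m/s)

Convert mass defect: Δm = 25.17 g = 0.02517 kg
E = Δm·c² = 0.02517 × (3×10⁸)²
= 0.02517 × 9×10¹⁶ = 2.265×10¹⁵ J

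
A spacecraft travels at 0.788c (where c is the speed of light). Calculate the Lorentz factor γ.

v/c = 0.788, so (v/c)² = 0.620944
1 - (v/c)² = 0.379056
γ = 1/√(0.379056) = 1.624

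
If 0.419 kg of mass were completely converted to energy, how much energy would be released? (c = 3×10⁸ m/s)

Using E = mc²:
c² = (3×10⁸)² = 9×10¹⁶ m²/s²
E = 0.419 × 9×10¹⁶ = 3.771×10¹⁶ J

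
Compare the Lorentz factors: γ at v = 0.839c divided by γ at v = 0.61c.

γ₁ = 1/√(1 - 0.839²) = 1.838
γ₂ = 1/√(1 - 0.61²) = 1.262
γ₁/γ₂ = 1.838/1.262 = 1.456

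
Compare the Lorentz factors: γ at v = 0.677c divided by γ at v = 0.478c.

γ₁ = 1/√(1 - 0.677²) = 1.3587
γ₂ = 1/√(1 - 0.478²) = 1.1385
γ₁/γ₂ = 1.3587/1.1385 = 1.193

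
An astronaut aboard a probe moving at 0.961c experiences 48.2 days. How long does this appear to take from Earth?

Proper time Δt₀ = 48.2 days
γ = 1/√(1 - 0.961²) = 3.616
Δt = γΔt₀ = 3.616 × 48.2 = 174.3 days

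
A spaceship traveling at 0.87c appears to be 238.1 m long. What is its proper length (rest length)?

Contracted length L = 238.1 m
γ = 1/√(1 - 0.87²) = 2.028
L₀ = γL = 2.028 × 238.1 = 482.9 m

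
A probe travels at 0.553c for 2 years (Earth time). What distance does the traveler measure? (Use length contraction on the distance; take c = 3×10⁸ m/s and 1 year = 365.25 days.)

Earth distance: d = v × t = 0.553c × 2 yr = 1.0471×10¹⁶ m
γ = 1.2002
d' = d/γ = 1.0471×10¹⁶/1.2002 = 8.724×10¹⁵ m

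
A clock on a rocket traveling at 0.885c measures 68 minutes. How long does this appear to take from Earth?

Proper time Δt₀ = 68 minutes
γ = 1/√(1 - 0.885²) = 2.148
Δt = γΔt₀ = 2.148 × 68 = 146.1 minutes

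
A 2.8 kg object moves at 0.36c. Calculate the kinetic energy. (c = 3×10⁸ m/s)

γ = 1/√(1 - 0.36²) = 1.07187
γ - 1 = 0.07187
KE = (γ-1)mc² = 0.07187 × 2.8 × (3×10⁸)² = 1.811×10¹⁶ J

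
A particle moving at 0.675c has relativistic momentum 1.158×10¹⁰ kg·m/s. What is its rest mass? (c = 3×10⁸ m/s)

γ = 1/√(1 - 0.675²) = 1.3553
v = 0.675 × 3×10⁸ = 2.025×10⁸ m/s
m = p/(γv) = 1.158×10¹⁰/(1.3553 × 2.025×10⁸) = 42.19 kg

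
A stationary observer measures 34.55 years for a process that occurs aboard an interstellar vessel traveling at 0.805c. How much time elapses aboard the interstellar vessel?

Dilated time Δt = 34.55 years
γ = 1/√(1 - 0.805²) = 1.6856
Δt₀ = Δt/γ = 34.55/1.6856 = 20.50 years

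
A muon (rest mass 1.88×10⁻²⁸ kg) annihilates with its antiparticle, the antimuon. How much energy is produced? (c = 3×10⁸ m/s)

Both particles have the same rest mass, so total mass = 2m
E = 2m·c² = 2 × 1.88×10⁻²⁸ × (3×10⁸)²
= 2 × 1.88×10⁻²⁸ × 9×10¹⁶
= 3.384×10⁻¹¹ J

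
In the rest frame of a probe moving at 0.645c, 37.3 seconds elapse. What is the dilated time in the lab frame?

Proper time Δt₀ = 37.3 seconds
γ = 1/√(1 - 0.645²) = 1.3086
Δt = γΔt₀ = 1.3086 × 37.3 = 48.81 seconds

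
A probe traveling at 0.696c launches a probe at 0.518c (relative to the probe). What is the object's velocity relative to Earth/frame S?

u = (u' + v)/(1 + u'v/c²)
Numerator: 0.518 + 0.696 = 1.214
Denominator: 1 + 0.360528 = 1.360528
u = 1.214/1.360528 = 0.8923c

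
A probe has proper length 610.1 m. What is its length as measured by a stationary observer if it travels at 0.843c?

Proper length L₀ = 610.1 m
γ = 1/√(1 - 0.843²) = 1.859
L = L₀/γ = 610.1/1.859 = 328.2 m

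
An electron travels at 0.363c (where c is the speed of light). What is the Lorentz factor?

v/c = 0.363, so (v/c)² = 0.131769
1 - (v/c)² = 0.868231
γ = 1/√(0.868231) = 1.073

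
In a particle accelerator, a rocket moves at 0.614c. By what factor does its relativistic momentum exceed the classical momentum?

p_rel = γmv, p_class = mv
Ratio = γ = 1/√(1 - 0.614²)
= 1/√(0.623004) = 1.267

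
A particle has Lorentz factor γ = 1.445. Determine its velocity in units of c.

From γ = 1/√(1 - v²/c²):
1/γ² = 1/1.445² = 0.4789
v²/c² = 1 - 0.4789 = 0.5211
v/c = √(0.5211) = 0.7219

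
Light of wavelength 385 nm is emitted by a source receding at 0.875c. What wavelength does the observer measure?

β = 0.875
Wavelength Doppler factor = √(1.875/0.125) = √(15.00) = 3.873
λ_obs = 385 × 3.873 = 1491 nm (redshift)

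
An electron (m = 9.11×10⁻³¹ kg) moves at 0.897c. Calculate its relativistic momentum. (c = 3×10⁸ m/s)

γ = 1/√(1 - 0.897²) = 2.2623
v = 0.897 × 3×10⁸ = 2.691×10⁸ m/s
p = γmv = 2.2623 × 9.11×10⁻³¹ × 2.691×10⁸ = 5.546×10⁻²² kg·m/s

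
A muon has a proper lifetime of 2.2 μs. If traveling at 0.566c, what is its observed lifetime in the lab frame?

Proper lifetime τ₀ = 2.2 μs
γ = 1/√(1 - 0.566²) = 1.213
τ = γτ₀ = 1.213 × 2.2 μs = 2.669 μs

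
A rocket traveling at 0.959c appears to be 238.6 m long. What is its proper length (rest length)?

Contracted length L = 238.6 m
γ = 1/√(1 - 0.959²) = 3.5285
L₀ = γL = 3.5285 × 238.6 = 841.9 m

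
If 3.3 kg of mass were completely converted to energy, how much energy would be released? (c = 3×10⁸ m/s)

Using E = mc²:
c² = (3×10⁸)² = 9×10¹⁶ m²/s²
E = 3.3 × 9×10¹⁶ = 2.970×10¹⁷ J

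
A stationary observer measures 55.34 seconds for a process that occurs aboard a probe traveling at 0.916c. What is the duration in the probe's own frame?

Dilated time Δt = 55.34 seconds
γ = 1/√(1 - 0.916²) = 2.493
Δt₀ = Δt/γ = 55.34/2.493 = 22.20 seconds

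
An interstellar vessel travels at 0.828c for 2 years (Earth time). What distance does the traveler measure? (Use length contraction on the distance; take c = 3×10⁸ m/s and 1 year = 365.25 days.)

Earth distance: d = v × t = 0.828c × 2 yr = 1.5678×10¹⁶ m
γ = 1.7834
d' = d/γ = 1.5678×10¹⁶/1.7834 = 8.791×10¹⁵ m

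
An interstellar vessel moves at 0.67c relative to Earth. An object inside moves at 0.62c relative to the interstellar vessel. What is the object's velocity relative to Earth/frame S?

u = (u' + v)/(1 + u'v/c²)
Numerator: 0.62 + 0.67 = 1.29
Denominator: 1 + 0.4154 = 1.4154
u = 1.29/1.4154 = 0.9114c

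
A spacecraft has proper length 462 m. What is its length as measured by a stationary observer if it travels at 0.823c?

Proper length L₀ = 462 m
γ = 1/√(1 - 0.823²) = 1.7604
L = L₀/γ = 462/1.7604 = 262.4 m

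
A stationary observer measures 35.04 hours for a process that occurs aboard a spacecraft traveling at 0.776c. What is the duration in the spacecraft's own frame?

Dilated time Δt = 35.04 hours
γ = 1/√(1 - 0.776²) = 1.5855
Δt₀ = Δt/γ = 35.04/1.5855 = 22.10 hours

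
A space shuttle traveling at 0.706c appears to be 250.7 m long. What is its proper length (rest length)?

Contracted length L = 250.7 m
γ = 1/√(1 - 0.706²) = 1.412
L₀ = γL = 1.412 × 250.7 = 354.0 m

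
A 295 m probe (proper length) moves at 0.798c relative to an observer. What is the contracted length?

Proper length L₀ = 295 m
γ = 1/√(1 - 0.798²) = 1.659
L = L₀/γ = 295/1.659 = 177.8 m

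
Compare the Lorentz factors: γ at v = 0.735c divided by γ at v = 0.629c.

γ₁ = 1/√(1 - 0.735²) = 1.475
γ₂ = 1/√(1 - 0.629²) = 1.286
γ₁/γ₂ = 1.475/1.286 = 1.147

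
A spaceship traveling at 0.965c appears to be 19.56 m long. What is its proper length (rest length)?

Contracted length L = 19.56 m
γ = 1/√(1 - 0.965²) = 3.8132
L₀ = γL = 3.8132 × 19.56 = 74.59 m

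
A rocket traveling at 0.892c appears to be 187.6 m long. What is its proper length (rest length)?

Contracted length L = 187.6 m
γ = 1/√(1 - 0.892²) = 2.212
L₀ = γL = 2.212 × 187.6 = 415.0 m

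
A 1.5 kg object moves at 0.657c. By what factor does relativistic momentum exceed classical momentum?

p_rel = γmv, p_class = mv
Ratio = γ = 1/√(1 - 0.657²) = 1.326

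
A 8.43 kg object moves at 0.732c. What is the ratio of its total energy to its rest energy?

E = γmc², E₀ = mc²
E/E₀ = γ = 1/√(1 - 0.732²) = 1.468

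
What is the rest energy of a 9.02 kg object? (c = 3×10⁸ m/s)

c² = (3×10⁸)² = 9.000×10¹⁶ m²/s²
E₀ = mc² = 9.02 × 9.000×10¹⁶ = 8.118×10¹⁷ J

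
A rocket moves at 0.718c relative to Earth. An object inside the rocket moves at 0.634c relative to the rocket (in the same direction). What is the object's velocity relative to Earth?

u = (u' + v)/(1 + u'v/c²)
Numerator: 0.634 + 0.718 = 1.352
Denominator: 1 + 0.455212 = 1.455212
u = 1.352/1.455212 = 0.9291c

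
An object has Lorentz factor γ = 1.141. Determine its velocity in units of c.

From γ = 1/√(1 - v²/c²):
1/γ² = 1/1.141² = 0.76812
v²/c² = 1 - 0.76812 = 0.23188
v/c = √(0.23188) = 0.4815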